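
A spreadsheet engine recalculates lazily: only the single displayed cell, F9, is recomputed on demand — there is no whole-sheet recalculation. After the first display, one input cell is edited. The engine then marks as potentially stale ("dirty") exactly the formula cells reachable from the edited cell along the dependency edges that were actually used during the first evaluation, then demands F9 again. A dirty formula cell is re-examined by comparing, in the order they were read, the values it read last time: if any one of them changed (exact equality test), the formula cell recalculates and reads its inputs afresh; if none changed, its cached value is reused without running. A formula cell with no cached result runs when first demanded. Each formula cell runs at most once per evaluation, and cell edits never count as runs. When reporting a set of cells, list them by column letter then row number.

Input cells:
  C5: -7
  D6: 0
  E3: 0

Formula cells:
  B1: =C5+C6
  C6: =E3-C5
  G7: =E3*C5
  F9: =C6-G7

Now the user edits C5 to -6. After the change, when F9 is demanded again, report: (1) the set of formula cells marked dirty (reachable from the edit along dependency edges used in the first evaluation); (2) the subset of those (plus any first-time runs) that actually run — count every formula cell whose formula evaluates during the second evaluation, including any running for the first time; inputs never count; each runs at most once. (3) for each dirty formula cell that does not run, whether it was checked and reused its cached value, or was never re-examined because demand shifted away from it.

Marked dirty: C6, F9, G7.
Formula cells that run: C6, F9, G7 — 3 in total.
Every dirty formula cell ran.

First evaluation (everything demanded from the output):
  C6 = 0 - -7 = 7
  G7 = 0 * -7 = 0
  F9 = 7 - 0 = 7

Propagation after the edit:
  C6: runs — C5 -7->-6; result 6.
  G7: runs — C5 -7->-6; result 0 (same value as before).
  F9: runs — C6 7->6; result 6.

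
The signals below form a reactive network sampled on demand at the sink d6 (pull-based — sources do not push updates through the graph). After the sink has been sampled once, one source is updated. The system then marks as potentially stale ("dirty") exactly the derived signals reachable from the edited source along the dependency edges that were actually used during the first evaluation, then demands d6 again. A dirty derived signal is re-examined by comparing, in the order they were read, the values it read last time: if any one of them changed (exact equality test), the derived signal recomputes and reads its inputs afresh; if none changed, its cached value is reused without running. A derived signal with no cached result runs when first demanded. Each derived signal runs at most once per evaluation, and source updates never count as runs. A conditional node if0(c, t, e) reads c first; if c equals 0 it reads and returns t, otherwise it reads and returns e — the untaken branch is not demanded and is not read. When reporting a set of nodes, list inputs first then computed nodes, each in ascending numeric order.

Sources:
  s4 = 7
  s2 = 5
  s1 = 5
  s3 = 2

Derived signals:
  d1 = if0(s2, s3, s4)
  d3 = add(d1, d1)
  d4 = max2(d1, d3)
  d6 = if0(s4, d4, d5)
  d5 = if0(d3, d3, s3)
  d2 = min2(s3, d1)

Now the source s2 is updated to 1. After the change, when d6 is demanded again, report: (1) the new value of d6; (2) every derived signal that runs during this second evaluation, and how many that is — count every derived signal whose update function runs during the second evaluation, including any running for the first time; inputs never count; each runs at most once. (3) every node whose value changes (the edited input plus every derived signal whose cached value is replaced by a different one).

Initial pass — values computed on the first demand:
  d1 = if0(s2=5 -> else branch s4) = 7
  d3 = add(7, 7) = 14
  d5 = if0(d3=14 -> else branch s3) = 2
  d6 = if0(s4=7 -> else branch d5) = 2

Second demand — change propagation:
  d1: re-runs because s2 5->1; new result 7 (unchanged).
  d3: re-examined; everything it read last time is the same (d1 unchanged, d1 unchanged) — cache 14 kept, no run.
  d5: re-examined; everything it read last time is the same (d3 unchanged, s3 unchanged) — cache 2 kept, no run.
  d6: re-examined; everything it read last time is the same (s4 unchanged, d5 unchanged) — cache 2 kept, no run.

The important point: d1 recomputes to an identical value, and the output ends up unchanged.

d6 now evaluates to 2.
Run set: d1 (1 run).
Changed values: s2.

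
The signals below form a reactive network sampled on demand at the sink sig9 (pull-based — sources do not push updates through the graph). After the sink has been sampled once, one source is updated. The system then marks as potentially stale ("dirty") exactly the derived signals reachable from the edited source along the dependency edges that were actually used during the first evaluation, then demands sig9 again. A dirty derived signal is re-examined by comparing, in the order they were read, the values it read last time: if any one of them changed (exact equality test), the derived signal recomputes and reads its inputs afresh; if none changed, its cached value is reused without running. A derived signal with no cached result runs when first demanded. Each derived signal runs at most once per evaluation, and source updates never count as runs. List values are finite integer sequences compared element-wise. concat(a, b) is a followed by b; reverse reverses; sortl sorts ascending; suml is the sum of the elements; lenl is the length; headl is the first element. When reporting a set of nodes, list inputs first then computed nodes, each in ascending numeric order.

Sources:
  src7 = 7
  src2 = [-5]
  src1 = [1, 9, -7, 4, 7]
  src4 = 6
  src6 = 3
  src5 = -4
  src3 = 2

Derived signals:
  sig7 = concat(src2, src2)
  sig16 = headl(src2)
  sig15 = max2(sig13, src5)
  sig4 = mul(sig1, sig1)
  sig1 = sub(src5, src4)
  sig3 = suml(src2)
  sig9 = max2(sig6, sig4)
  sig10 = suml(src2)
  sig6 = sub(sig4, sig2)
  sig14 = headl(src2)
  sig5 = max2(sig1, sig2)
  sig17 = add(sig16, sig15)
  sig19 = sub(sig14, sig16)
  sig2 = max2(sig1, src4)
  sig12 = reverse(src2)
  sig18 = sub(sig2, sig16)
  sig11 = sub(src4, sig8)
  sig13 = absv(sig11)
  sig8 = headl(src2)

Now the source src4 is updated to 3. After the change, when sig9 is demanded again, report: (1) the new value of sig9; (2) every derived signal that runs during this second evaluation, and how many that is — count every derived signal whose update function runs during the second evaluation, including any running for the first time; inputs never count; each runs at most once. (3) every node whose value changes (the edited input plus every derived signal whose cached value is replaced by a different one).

sig9 now evaluates to 49.
Run set: sig1, sig2, sig4, sig6, sig9 (5 run).
Changed values: src4, sig1, sig2, sig4, sig6, sig9.

Initial pass — values computed on the first demand:
  sig1 = sub(-4, 6) = -10
  sig2 = max2(-10, 6) = 6
  sig4 = mul(-10, -10) = 100
  sig6 = sub(100, 6) = 94
  sig9 = max2(94, 100) = 100

Second demand — change propagation:
  sig1: re-runs because src4 6->3; new result -7.
  sig2: re-runs because sig1 -10->-7; src4 6->3; new result 3.
  sig4: re-runs because sig1 -10->-7; sig1 -10->-7; new result 49.
  sig6: re-runs because sig4 100->49; sig2 6->3; new result 46.
  sig9: re-runs because sig6 94->46; sig4 100->49; new result 49.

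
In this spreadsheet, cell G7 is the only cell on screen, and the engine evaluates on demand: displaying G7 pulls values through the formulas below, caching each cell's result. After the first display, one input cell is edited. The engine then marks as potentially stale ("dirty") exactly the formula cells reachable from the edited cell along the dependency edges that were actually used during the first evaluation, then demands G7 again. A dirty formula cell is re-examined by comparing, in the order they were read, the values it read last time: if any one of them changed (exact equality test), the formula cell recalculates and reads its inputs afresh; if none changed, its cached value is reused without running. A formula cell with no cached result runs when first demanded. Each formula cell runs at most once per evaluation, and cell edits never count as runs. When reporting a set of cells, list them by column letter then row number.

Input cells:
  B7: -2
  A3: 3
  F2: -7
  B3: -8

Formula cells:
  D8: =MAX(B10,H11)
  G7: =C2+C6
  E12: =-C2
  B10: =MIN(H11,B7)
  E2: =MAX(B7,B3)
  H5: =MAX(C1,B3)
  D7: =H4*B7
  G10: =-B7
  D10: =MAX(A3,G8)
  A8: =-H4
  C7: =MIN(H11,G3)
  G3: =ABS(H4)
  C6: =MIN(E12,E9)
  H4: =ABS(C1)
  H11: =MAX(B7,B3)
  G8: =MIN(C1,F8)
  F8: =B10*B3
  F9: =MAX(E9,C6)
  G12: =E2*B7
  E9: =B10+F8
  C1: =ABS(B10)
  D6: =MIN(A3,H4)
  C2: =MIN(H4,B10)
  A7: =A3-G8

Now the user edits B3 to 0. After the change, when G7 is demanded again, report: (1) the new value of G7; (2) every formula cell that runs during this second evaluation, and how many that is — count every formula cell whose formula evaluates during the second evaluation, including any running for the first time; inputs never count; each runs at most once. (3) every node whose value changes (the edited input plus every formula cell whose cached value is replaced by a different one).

G7 now evaluates to -4.
Run set: B10, C6, E9, F8, G7, H11 (6 run).
Changed values: B3, C6, E9, F8, G7, H11.
The important point: at C1 every value read last time is unchanged, so the dirty flag clears without a run.

Initial pass — values computed on the first demand:
  H11 = MAX(-2, -8) = -2
  B10 = MIN(-2, -2) = -2
  C1 = ABS(-2) = 2
  F8 = -2 * -8 = 16
  E9 = -2 + 16 = 14
  H4 = ABS(2) = 2
  C2 = MIN(2, -2) = -2
  E12 = -(-2) = 2
  C6 = MIN(2, 14) = 2
  G7 = -2 + 2 = 0

Second demand — change propagation:
  H11: re-runs because B3 -8->0; new result 0.
  B10: re-runs because H11 -2->0; new result -2 (unchanged).
  C1: re-examined; everything it read last time is the same (B10 unchanged) — cache 2 kept, no run.
  F8: re-runs because B3 -8->0; new result 0.
  E9: re-runs because F8 16->0; new result -2.
  H4: re-examined; everything it read last time is the same (C1 unchanged) — cache 2 kept, no run.
  C2: re-examined; everything it read last time is the same (H4 unchanged, B10 unchanged) — cache -2 kept, no run.
  E12: re-examined; everything it read last time is the same (C2 unchanged) — cache 2 kept, no run.
  C6: re-runs because E9 14->-2; new result -2.
  G7: re-runs because C6 2->-2; new result -4.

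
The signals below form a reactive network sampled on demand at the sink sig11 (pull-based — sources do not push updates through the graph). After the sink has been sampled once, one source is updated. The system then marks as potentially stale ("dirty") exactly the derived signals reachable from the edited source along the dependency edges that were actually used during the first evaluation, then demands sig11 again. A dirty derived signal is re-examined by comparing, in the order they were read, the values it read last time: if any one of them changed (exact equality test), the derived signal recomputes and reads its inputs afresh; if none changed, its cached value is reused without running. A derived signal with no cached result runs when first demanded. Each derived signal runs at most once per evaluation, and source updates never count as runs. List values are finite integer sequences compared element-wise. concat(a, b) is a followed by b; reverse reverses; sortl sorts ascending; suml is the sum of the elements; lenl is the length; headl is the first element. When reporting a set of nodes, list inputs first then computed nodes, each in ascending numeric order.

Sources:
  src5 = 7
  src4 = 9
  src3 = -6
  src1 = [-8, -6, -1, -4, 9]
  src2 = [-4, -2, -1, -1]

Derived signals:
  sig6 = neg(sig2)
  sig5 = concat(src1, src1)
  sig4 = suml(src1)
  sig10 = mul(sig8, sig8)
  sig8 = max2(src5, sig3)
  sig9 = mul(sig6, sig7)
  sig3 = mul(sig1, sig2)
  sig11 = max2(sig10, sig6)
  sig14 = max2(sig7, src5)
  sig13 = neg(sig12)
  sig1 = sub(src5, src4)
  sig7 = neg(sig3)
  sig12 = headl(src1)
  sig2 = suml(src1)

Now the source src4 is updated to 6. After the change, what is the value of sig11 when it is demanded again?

sig11 now evaluates to 49.

Initial pass — values computed on the first demand:
  sig1 = sub(7, 9) = -2
  sig2 = suml([-8, -6, -1, -4, 9]) = -10
  sig3 = mul(-2, -10) = 20
  sig6 = neg(-10) = 10
  sig8 = max2(7, 20) = 20
  sig10 = mul(20, 20) = 400
  sig11 = max2(400, 10) = 400

Second demand — change propagation:
  sig1: re-runs because src4 9->6; new result 1.
  sig3: re-runs because sig1 -2->1; new result -10.
  sig8: re-runs because sig3 20->-10; new result 7.
  sig10: re-runs because sig8 20->7; sig8 20->7; new result 49.
  sig11: re-runs because sig10 400->49; new result 49.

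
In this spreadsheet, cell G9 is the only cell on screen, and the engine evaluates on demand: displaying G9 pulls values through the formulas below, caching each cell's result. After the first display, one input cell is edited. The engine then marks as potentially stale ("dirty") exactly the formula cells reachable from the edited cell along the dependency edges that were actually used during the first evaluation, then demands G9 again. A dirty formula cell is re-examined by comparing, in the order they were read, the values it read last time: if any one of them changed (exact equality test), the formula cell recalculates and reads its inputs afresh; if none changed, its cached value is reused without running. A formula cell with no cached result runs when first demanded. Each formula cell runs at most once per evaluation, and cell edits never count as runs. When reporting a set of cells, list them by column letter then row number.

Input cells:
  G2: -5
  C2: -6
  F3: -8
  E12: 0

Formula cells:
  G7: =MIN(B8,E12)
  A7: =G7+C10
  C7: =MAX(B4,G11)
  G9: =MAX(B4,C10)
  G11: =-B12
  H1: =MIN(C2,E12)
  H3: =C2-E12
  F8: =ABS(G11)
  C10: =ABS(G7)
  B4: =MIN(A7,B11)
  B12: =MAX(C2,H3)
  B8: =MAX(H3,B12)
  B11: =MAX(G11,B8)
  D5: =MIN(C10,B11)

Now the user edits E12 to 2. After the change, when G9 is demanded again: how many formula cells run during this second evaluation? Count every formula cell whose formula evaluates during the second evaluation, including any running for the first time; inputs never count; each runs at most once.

Initial pass — values computed on the first demand:
  H3 = -6 - 0 = -6
  B12 = MAX(-6, -6) = -6
  B8 = MAX(-6, -6) = -6
  G7 = MIN(-6, 0) = -6
  C10 = ABS(-6) = 6
  A7 = -6 + 6 = 0
  G11 = -(-6) = 6
  B11 = MAX(6, -6) = 6
  B4 = MIN(0, 6) = 0
  G9 = MAX(0, 6) = 6

Second demand — change propagation:
  H3: re-runs because E12 0->2; new result -8.
  B12: re-runs because H3 -6->-8; new result -6 (unchanged).
  B8: re-runs because H3 -6->-8; new result -6 (unchanged).
  G7: re-runs because E12 0->2; new result -6 (unchanged).
  C10: re-examined; everything it read last time is the same (G7 unchanged) — cache 6 kept, no run.
  A7: re-examined; everything it read last time is the same (G7 unchanged, C10 unchanged) — cache 0 kept, no run.
  G11: re-examined; everything it read last time is the same (B12 unchanged) — cache 6 kept, no run.
  B11: re-examined; everything it read last time is the same (G11 unchanged, B8 unchanged) — cache 6 kept, no run.
  B4: re-examined; everything it read last time is the same (A7 unchanged, B11 unchanged) — cache 0 kept, no run.
  G9: re-examined; everything it read last time is the same (B4 unchanged, C10 unchanged) — cache 6 kept, no run.

The important point: at G11 every value read last time is unchanged, so the dirty flag clears without a run.

Run set: B8, B12, G7, H3 (4 run).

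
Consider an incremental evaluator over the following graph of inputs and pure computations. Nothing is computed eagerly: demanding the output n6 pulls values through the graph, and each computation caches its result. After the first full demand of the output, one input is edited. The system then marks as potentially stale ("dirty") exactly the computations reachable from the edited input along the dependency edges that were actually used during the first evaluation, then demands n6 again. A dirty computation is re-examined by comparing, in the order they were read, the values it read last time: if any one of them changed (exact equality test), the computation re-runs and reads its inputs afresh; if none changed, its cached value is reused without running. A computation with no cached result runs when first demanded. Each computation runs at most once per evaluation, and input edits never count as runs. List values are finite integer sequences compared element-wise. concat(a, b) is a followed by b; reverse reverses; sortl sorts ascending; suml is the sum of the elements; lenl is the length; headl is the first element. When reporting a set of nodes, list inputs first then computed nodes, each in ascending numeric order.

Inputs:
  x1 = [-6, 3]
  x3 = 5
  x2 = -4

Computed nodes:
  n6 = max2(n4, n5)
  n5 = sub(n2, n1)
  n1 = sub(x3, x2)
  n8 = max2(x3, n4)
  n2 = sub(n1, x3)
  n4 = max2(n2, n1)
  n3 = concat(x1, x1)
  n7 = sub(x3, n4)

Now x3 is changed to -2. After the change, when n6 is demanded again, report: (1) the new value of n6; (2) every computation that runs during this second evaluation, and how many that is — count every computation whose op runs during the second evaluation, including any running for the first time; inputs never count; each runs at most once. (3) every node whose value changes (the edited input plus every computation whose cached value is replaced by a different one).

n6 now evaluates to 4.
Run set: n1, n2, n4, n5, n6 (5 run).
Changed values: x3, n1, n4, n5, n6.

Initial pass — values computed on the first demand:
  n1 = sub(5, -4) = 9
  n2 = sub(9, 5) = 4
  n4 = max2(4, 9) = 9
  n5 = sub(4, 9) = -5
  n6 = max2(9, -5) = 9

Second demand — change propagation:
  n1: re-runs because x3 5->-2; new result 2.
  n2: re-runs because n1 9->2; x3 5->-2; new result 4 (unchanged).
  n4: re-runs because n1 9->2; new result 4.
  n5: re-runs because n1 9->2; new result 2.
  n6: re-runs because n4 9->4; n5 -5->2; new result 4.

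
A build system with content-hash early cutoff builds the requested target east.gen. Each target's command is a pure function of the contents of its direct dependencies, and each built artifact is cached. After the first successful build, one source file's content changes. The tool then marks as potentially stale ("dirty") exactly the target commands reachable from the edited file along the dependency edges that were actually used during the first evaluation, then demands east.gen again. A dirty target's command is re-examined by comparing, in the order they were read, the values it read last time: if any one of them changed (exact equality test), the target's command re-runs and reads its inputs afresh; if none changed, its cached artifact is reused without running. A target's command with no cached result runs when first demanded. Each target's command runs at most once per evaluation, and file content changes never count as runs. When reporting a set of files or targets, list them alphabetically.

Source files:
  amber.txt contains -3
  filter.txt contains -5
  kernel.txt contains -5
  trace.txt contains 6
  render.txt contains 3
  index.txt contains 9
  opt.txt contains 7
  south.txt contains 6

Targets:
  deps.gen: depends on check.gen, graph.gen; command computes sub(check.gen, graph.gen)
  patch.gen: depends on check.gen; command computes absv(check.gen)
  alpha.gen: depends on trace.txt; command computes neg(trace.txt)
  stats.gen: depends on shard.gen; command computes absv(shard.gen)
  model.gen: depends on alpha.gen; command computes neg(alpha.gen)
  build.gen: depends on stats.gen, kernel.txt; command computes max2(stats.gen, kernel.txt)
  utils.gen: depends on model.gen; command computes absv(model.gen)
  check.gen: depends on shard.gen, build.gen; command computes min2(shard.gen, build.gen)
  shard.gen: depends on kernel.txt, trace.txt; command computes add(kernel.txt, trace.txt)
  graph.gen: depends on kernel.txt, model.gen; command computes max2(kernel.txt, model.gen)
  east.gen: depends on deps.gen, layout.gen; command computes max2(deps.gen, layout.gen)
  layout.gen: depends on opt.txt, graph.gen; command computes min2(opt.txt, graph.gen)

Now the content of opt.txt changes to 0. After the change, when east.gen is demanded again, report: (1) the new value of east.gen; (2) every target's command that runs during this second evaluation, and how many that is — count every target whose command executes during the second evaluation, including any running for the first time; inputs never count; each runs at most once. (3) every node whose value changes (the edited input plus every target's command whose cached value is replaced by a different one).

New value of east.gen: 0.
Target commands that run: east.gen, layout.gen — 2 in total.
Values that change: east.gen, layout.gen, opt.txt.

First evaluation (everything demanded from the output):
  alpha.gen = neg(6) = -6
  model.gen = neg(-6) = 6
  graph.gen = max2(-5, 6) = 6
  layout.gen = min2(7, 6) = 6
  shard.gen = add(-5, 6) = 1
  stats.gen = absv(1) = 1
  build.gen = max2(1, -5) = 1
  check.gen = min2(1, 1) = 1
  deps.gen = sub(1, 6) = -5
  east.gen = max2(-5, 6) = 6

Propagation after the edit:
  layout.gen: runs — opt.txt 7->0; result 0.
  east.gen: runs — layout.gen 6->0; result 0.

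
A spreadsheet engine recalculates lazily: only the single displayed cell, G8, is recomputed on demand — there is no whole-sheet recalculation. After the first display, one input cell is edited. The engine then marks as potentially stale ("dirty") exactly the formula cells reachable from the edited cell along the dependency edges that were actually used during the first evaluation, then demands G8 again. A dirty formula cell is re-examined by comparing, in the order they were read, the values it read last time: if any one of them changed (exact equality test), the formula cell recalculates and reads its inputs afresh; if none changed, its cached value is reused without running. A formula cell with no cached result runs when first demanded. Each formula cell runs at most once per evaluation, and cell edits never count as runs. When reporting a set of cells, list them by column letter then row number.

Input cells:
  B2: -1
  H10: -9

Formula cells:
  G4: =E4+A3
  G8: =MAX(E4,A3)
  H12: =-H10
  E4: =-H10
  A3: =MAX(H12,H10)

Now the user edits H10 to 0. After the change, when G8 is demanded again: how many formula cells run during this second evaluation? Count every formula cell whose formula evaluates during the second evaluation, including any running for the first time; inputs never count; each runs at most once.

First evaluation (everything demanded from the output):
  E4 = -(-9) = 9
  H12 = -(-9) = 9
  A3 = MAX(9, -9) = 9
  G8 = MAX(9, 9) = 9

Propagation after the edit:
  E4: runs — H10 -9->0; result 0.
  H12: runs — H10 -9->0; result 0.
  A3: runs — H12 9->0; H10 -9->0; result 0.
  G8: runs — E4 9->0; A3 9->0; result 0.

Formula cells that run: A3, E4, G8, H12 — 4 in total.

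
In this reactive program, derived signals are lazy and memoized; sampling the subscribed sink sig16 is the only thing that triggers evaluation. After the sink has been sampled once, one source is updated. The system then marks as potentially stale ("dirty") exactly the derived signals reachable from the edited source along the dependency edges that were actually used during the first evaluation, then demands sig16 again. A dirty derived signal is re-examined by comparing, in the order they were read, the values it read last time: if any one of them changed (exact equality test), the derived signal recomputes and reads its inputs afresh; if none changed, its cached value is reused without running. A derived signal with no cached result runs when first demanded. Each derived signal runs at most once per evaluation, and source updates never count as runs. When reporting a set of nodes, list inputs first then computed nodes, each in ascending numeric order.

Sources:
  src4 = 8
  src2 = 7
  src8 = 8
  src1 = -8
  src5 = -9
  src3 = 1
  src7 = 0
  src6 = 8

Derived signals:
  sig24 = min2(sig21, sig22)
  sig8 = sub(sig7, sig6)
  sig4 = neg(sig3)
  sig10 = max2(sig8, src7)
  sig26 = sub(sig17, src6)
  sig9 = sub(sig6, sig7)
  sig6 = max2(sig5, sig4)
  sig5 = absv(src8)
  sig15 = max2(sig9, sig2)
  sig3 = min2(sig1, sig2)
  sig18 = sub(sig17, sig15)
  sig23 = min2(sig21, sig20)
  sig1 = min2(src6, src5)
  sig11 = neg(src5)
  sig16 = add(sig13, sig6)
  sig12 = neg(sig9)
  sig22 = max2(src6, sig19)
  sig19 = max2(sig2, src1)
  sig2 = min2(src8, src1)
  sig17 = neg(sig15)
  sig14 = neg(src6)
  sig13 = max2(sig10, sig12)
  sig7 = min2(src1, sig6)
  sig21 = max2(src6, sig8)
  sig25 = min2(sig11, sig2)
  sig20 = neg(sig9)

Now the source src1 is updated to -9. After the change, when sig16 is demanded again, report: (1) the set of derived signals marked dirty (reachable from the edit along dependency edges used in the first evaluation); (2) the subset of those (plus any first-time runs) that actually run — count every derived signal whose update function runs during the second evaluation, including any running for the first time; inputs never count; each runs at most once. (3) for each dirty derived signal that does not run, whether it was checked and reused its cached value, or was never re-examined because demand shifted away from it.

The edit dirties: sig2, sig3, sig4, sig6, sig7, sig8, sig9, sig10, sig12, sig13, sig16.
8 derived signals run: sig2, sig3, sig7, sig8, sig9, sig10, sig12, sig13.
Cache hits after checking: sig4, sig6, sig16.
Note where the cutoff bites: sig4 is checked, finds nothing changed, and keeps its cache.

First demand of the output computes:
  sig1 = min2(8, -9) = -9
  sig2 = min2(8, -8) = -8
  sig3 = min2(-9, -8) = -9
  sig4 = neg(-9) = 9
  sig5 = absv(8) = 8
  sig6 = max2(8, 9) = 9
  sig7 = min2(-8, 9) = -8
  sig8 = sub(-8, 9) = -17
  sig9 = sub(9, -8) = 17
  sig10 = max2(-17, 0) = 0
  sig12 = neg(17) = -17
  sig13 = max2(0, -17) = 0
  sig16 = add(0, 9) = 9

After the edit, cleaning proceeds:
  sig2: a read changed (src1 -8->-9) — executes, giving -9.
  sig3: a read changed (sig2 -8->-9) — executes, giving -9 — identical to its old value.
  sig4: dirty, but its reads are unchanged (sig3 unchanged); cached 9 stands.
  sig6: dirty, but its reads are unchanged (sig5 unchanged, sig4 unchanged); cached 9 stands.
  sig7: a read changed (src1 -8->-9) — executes, giving -9.
  sig8: a read changed (sig7 -8->-9) — executes, giving -18.
  sig9: a read changed (sig7 -8->-9) — executes, giving 18.
  sig10: a read changed (sig8 -17->-18) — executes, giving 0 — identical to its old value.
  sig12: a read changed (sig9 17->18) — executes, giving -18.
  sig13: a read changed (sig12 -17->-18) — executes, giving 0 — identical to its old value.
  sig16: dirty, but its reads are unchanged (sig13 unchanged, sig6 unchanged); cached 9 stands.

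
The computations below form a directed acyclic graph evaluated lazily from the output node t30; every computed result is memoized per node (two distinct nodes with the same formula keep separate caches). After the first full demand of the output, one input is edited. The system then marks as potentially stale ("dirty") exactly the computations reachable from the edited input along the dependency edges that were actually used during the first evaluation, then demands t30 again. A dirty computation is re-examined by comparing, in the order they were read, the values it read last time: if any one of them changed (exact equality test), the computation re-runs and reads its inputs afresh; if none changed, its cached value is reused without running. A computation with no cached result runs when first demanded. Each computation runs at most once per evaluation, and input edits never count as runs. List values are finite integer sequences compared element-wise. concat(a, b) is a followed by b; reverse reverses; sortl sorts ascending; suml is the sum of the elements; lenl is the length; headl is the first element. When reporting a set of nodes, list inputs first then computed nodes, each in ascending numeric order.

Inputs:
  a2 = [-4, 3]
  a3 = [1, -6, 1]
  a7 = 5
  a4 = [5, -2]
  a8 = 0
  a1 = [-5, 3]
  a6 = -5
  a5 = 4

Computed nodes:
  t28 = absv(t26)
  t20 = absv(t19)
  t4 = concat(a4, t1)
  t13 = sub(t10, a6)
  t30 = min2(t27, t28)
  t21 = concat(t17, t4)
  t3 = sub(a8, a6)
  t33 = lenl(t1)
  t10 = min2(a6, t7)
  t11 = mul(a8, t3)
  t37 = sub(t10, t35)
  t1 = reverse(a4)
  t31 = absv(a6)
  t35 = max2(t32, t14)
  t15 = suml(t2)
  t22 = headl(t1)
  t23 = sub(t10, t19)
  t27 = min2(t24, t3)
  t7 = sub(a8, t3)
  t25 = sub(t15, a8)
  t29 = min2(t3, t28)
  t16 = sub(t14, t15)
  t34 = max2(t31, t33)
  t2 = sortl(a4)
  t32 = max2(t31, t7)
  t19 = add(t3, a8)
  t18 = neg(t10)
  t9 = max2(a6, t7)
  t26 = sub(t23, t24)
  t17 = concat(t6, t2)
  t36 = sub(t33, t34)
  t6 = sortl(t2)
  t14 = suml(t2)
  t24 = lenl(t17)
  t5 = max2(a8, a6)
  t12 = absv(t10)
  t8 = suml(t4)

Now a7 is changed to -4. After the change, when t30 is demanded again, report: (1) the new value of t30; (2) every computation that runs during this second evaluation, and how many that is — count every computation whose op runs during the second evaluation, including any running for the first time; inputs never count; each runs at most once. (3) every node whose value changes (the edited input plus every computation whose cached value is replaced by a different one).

First demand of the output computes:
  t2 = sortl([5, -2]) = [-2, 5]
  t3 = sub(0, -5) = 5
  t6 = sortl([-2, 5]) = [-2, 5]
  t7 = sub(0, 5) = -5
  t10 = min2(-5, -5) = -5
  t17 = concat([-2, 5], [-2, 5]) = [-2, 5, -2, 5]
  t19 = add(5, 0) = 5
  t23 = sub(-5, 5) = -10
  t24 = lenl([-2, 5, -2, 5]) = 4
  t26 = sub(-10, 4) = -14
  t27 = min2(4, 5) = 4
  t28 = absv(-14) = 14
  t30 = min2(4, 14) = 4

After the edit, cleaning proceeds:
  no node depends on a7 at all; the second demand re-runs nothing.

Note the shortcut — nothing in the graph depends on a7 at all, so no recomputation happens.

Demanding t30 again yields 4.
0 computations run: none.
The nodes whose values change: a7.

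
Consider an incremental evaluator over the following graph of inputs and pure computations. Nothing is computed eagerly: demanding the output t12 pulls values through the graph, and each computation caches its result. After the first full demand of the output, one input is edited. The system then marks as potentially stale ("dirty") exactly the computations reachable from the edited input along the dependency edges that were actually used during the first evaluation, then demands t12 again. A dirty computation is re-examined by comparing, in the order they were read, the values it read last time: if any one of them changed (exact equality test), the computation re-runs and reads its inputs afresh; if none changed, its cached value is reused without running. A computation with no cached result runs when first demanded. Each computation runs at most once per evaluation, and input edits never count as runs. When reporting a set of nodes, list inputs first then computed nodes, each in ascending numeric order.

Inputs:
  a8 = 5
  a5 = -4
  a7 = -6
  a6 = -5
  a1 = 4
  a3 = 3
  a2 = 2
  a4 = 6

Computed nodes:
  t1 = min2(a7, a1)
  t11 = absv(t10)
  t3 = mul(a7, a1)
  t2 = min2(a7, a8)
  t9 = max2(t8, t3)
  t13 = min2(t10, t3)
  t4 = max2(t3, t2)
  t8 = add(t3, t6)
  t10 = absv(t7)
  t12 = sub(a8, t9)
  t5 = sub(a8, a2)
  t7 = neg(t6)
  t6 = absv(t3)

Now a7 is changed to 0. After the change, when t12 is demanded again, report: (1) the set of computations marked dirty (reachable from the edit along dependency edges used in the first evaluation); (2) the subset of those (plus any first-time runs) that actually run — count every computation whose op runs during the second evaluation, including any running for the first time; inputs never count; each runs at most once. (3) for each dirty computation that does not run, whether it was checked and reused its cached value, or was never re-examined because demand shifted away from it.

Dirty set: t3, t6, t8, t9, t12.
Run set: t3, t6, t8, t9 (4 run).
Re-examined without running (cache reused): t12.
The important point: at t12 every value read last time is unchanged, so the dirty flag clears without a run.

Initial pass — values computed on the first demand:
  t3 = mul(-6, 4) = -24
  t6 = absv(-24) = 24
  t8 = add(-24, 24) = 0
  t9 = max2(0, -24) = 0
  t12 = sub(5, 0) = 5

Second demand — change propagation:
  t3: re-runs because a7 -6->0; new result 0.
  t6: re-runs because t3 -24->0; new result 0.
  t8: re-runs because t3 -24->0; t6 24->0; new result 0 (unchanged).
  t9: re-runs because t3 -24->0; new result 0 (unchanged).
  t12: re-examined; everything it read last time is the same (a8 unchanged, t9 unchanged) — cache 5 kept, no run.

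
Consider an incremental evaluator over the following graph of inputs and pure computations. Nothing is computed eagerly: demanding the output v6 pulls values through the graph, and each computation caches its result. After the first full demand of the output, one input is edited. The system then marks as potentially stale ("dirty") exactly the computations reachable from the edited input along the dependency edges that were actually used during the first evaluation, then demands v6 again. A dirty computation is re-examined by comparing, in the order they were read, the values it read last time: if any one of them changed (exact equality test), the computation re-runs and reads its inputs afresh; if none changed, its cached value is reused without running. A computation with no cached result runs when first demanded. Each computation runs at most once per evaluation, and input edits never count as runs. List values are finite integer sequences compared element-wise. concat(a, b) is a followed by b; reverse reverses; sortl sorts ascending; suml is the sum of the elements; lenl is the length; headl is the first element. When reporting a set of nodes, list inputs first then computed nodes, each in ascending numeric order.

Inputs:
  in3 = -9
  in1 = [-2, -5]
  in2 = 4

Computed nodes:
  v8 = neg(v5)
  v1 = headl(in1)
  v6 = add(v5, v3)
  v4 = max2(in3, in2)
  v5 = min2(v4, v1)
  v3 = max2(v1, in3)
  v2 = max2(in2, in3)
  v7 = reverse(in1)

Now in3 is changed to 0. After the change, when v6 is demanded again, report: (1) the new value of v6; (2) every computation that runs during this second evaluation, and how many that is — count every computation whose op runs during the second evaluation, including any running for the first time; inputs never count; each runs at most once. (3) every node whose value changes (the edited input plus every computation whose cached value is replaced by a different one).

Initial pass — values computed on the first demand:
  v1 = headl([-2, -5]) = -2
  v3 = max2(-2, -9) = -2
  v4 = max2(-9, 4) = 4
  v5 = min2(4, -2) = -2
  v6 = add(-2, -2) = -4

Second demand — change propagation:
  v3: re-runs because in3 -9->0; new result 0.
  v4: re-runs because in3 -9->0; new result 4 (unchanged).
  v5: re-examined; everything it read last time is the same (v4 unchanged, v1 unchanged) — cache -2 kept, no run.
  v6: re-runs because v3 -2->0; new result -2.

The important point: at v5 every value read last time is unchanged, so the dirty flag clears without a run.

v6 now evaluates to -2.
Run set: v3, v4, v6 (3 run).
Changed values: in3, v3, v6.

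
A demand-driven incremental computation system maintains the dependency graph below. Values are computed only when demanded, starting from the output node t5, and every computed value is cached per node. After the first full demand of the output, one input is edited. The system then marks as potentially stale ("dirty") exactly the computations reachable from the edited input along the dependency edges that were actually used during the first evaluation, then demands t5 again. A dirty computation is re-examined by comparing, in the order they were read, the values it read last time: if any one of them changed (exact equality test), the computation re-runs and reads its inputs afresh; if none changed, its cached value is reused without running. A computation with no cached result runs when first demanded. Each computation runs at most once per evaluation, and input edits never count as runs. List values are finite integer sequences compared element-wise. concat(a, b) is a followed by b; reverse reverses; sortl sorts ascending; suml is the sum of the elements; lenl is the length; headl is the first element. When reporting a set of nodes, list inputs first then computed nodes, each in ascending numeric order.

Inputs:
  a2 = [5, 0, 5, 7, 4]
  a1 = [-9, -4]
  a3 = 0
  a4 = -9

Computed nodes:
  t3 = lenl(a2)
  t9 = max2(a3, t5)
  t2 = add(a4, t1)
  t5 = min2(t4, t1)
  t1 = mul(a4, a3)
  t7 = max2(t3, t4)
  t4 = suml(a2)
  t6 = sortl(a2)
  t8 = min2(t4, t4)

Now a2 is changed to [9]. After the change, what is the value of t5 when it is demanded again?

First evaluation (everything demanded from the output):
  t1 = mul(-9, 0) = 0
  t4 = suml([5, 0, 5, 7, 4]) = 21
  t5 = min2(21, 0) = 0

Propagation after the edit:
  t4: runs — a2 [5, 0, 5, 7, 4]->[9]; result 9.
  t5: runs — t4 21->9; result 0 (same value as before).

New value of t5: 0.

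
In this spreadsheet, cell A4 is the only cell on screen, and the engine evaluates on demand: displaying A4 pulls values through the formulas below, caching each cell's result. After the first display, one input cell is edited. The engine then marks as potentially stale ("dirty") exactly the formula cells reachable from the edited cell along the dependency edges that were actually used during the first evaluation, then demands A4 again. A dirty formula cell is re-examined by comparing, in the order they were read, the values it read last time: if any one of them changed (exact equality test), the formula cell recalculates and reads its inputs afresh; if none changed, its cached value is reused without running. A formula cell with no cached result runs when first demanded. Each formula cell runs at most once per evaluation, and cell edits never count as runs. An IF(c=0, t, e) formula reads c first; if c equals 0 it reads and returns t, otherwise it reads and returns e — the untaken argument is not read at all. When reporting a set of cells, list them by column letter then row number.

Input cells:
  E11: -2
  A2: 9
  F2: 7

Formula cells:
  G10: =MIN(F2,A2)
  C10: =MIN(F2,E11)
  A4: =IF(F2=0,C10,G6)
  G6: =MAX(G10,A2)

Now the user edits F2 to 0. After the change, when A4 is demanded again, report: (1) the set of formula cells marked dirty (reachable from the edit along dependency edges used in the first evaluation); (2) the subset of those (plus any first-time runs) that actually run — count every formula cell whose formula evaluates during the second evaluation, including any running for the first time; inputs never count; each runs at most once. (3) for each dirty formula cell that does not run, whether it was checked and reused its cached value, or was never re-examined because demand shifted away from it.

Dirty set: A4, G6, G10.
Run set: A4, C10 (2 run).
Left stale — demand moved off them: G6, G10.
The important point: the flipped condition redirects demand; G6, G10 are left stale, never re-checked.

Initial pass — values computed on the first demand:
  G10 = MIN(7, 9) = 7
  G6 = MAX(7, 9) = 9
  A4 = IF(F2=0: F2=7 -> else branch G6) = 9

Second demand — change propagation:
  C10: newly demanded (no cache) — executes and yields -2.
  G10: dirty yet unreached — the second evaluation never asks for it.
  G6: dirty yet unreached — the second evaluation never asks for it.
  A4: re-runs because F2 7->0; new result -2.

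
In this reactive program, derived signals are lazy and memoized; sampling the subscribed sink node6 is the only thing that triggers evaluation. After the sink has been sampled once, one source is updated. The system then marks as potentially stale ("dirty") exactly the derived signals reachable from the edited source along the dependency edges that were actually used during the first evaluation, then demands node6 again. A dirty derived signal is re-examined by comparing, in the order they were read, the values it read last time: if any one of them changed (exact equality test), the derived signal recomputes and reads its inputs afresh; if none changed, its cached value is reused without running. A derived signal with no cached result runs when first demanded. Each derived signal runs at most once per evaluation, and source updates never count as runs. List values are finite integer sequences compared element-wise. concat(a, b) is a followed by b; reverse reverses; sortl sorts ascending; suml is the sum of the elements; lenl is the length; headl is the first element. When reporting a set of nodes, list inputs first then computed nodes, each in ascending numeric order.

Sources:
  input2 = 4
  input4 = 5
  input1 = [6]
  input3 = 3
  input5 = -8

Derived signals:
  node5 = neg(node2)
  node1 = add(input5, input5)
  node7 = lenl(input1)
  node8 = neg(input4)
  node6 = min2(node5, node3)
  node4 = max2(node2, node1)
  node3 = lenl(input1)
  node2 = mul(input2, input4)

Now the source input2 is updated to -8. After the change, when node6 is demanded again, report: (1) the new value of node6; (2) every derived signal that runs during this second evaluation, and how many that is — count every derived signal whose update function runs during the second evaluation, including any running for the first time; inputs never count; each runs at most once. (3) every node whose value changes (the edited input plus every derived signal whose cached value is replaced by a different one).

Demanding node6 again yields 1.
3 derived signals run: node2, node5, node6.
The nodes whose values change: input2, node2, node5, node6.

First demand of the output computes:
  node2 = mul(4, 5) = 20
  node3 = lenl([6]) = 1
  node5 = neg(20) = -20
  node6 = min2(-20, 1) = -20

After the edit, cleaning proceeds:
  node2: a read changed (input2 4->-8) — executes, giving -40.
  node5: a read changed (node2 20->-40) — executes, giving 40.
  node6: a read changed (node5 -20->40) — executes, giving 1.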